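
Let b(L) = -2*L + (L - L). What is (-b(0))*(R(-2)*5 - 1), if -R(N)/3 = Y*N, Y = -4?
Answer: 0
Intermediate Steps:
b(L) = -2*L (b(L) = -2*L + 0 = -2*L)
R(N) = 12*N (R(N) = -(-12)*N = 12*N)
(-b(0))*(R(-2)*5 - 1) = (-(-2)*0)*((12*(-2))*5 - 1) = (-1*0)*(-24*5 - 1) = 0*(-120 - 1) = 0*(-121) = 0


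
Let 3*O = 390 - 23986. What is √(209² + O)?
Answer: √322341/3 ≈ 189.25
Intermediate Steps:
O = -23596/3 (O = (390 - 23986)/3 = (⅓)*(-23596) = -23596/3 ≈ -7865.3)
√(209² + O) = √(209² - 23596/3) = √(43681 - 23596/3) = √(107447/3) = √322341/3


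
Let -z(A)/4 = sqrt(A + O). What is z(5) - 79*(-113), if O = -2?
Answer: 8927 - 4*sqrt(3) ≈ 8920.1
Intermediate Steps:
z(A) = -4*sqrt(-2 + A) (z(A) = -4*sqrt(A - 2) = -4*sqrt(-2 + A))
z(5) - 79*(-113) = -4*sqrt(-2 + 5) - 79*(-113) = -4*sqrt(3) + 8927 = 8927 - 4*sqrt(3)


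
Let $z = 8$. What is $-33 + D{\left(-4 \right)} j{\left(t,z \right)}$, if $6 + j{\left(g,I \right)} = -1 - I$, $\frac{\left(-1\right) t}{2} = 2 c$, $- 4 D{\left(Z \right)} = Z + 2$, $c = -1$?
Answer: $- \frac{81}{2} \approx -40.5$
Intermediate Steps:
$D{\left(Z \right)} = - \frac{1}{2} - \frac{Z}{4}$ ($D{\left(Z \right)} = - \frac{Z + 2}{4} = - \frac{2 + Z}{4} = - \frac{1}{2} - \frac{Z}{4}$)
$t = 4$ ($t = - 2 \cdot 2 \left(-1\right) = \left(-2\right) \left(-2\right) = 4$)
$j{\left(g,I \right)} = -7 - I$ ($j{\left(g,I \right)} = -6 - \left(1 + I\right) = -7 - I$)
$-33 + D{\left(-4 \right)} j{\left(t,z \right)} = -33 + \left(- \frac{1}{2} - -1\right) \left(-7 - 8\right) = -33 + \left(- \frac{1}{2} + 1\right) \left(-7 - 8\right) = -33 + \frac{1}{2} \left(-15\right) = -33 - \frac{15}{2} = - \frac{81}{2}$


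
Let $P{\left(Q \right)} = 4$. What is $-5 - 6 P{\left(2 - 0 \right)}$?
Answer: $-29$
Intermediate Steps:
$-5 - 6 P{\left(2 - 0 \right)} = -5 - 24 = -29$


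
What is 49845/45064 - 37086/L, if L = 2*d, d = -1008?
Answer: 5273009/270384 ≈ 19.502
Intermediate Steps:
L = -2016 (L = 2*(-1008) = -2016)
49845/45064 - 37086/L = 49845/45064 - 37086/(-2016) = 49845*(1/45064) - 37086*(-1/2016) = 49845/45064 + 883/48 = 5273009/270384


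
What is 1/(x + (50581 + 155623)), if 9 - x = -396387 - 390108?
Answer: 1/992708 ≈ 1.0073e-6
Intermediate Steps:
x = 786504 (x = 9 - (-396387 - 390108) = 9 - 1*(-786495) = 9 + 786495 = 786504)
1/(x + (50581 + 155623)) = 1/(786504 + (50581 + 155623)) = 1/(786504 + 206204) = 1/992708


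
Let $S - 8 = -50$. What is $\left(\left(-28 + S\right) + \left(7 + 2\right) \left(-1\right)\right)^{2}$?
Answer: $6241$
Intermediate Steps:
$S = -42$ ($S = 8 - 50 = -42$)
$\left(\left(-28 + S\right) + \left(7 + 2\right) \left(-1\right)\right)^{2} = \left(\left(-28 - 42\right) + \left(7 + 2\right) \left(-1\right)\right)^{2} = \left(-70 + 9 \left(-1\right)\right)^{2} = \left(-70 - 9\right)^{2} = \left(-79\right)^{2} = 6241$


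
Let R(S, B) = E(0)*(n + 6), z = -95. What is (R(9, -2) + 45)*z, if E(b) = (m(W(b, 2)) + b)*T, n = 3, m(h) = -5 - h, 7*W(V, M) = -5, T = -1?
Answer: -55575/7 ≈ -7939.3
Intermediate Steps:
W(V, M) = -5/7 (W(V, M) = (⅐)*(-5) = -5/7)
E(b) = 30/7 - b (E(b) = ((-5 - 1*(-5/7)) + b)*(-1) = ((-5 + 5/7) + b)*(-1) = (-30/7 + b)*(-1) = 30/7 - b)
R(S, B) = 270/7 (R(S, B) = (30/7 - 1*0)*(3 + 6) = (30/7 + 0)*9 = (30/7)*9 = 270/7)
(R(9, -2) + 45)*z = (270/7 + 45)*(-95) = (585/7)*(-95) = -55575/7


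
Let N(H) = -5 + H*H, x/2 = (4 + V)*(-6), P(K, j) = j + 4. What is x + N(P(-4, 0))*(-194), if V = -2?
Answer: -2158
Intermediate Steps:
P(K, j) = 4 + j
x = -24 (x = 2*((4 - 2)*(-6)) = 2*(2*(-6)) = 2*(-12) = -24)
N(H) = -5 + H**2
x + N(P(-4, 0))*(-194) = -24 + (-5 + (4 + 0)**2)*(-194) = -24 + (-5 + 4**2)*(-194) = -24 + (-5 + 16)*(-194) = -24 + 11*(-194) = -24 - 2134 = -2158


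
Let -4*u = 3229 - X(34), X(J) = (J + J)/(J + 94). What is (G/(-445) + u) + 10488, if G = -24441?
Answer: 554551533/56960 ≈ 9735.8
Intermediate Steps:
X(J) = 2*J/(94 + J) (X(J) = (2*J)/(94 + J) = 2*J/(94 + J))
u = -103311/128 (u = -(3229 - 2*34/(94 + 34))/4 = -(3229 - 2*34/128)/4 = -(3229 - 1*17/32)/4 = -(3229 - 17/32)/4 = -¼*103311/32 = -103311/128 ≈ -807.12)
(G/(-445) + u) + 10488 = (-24441/(-445) - 103311/128) + 10488 = (-24441*(-1/445) - 103311/128) + 10488 = (24441/445 - 103311/128) + 10488 = -42844947/56960 + 10488 = 554551533/56960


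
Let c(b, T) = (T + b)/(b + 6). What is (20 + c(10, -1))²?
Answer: 108241/256 ≈ 422.82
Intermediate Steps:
c(b, T) = (T + b)/(6 + b)
(20 + c(10, -1))² = (20 + (-1 + 10)/(6 + 10))² = (20 + 9/16)² = (329/16)² = 108241/256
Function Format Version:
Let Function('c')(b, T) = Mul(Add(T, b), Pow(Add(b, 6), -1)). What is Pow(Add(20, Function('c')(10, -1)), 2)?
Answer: Rational(108241, 256) ≈ 422.82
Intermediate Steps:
Function('c')(b, T) = Mul(Pow(Add(6, b), -1), Add(T, b)) (Function('c')(b, T) = Mul(Add(T, b), Pow(Add(6, b), -1)) = Mul(Pow(Add(6, b), -1), Add(T, b)))
Pow(Add(20, Function('c')(10, -1)), 2) = Pow(Add(20, Mul(Pow(Add(6, 10), -1), Add(-1, 10))), 2) = Pow(Add(20, Mul(Pow(16, -1), 9)), 2) = Pow(Add(20, Mul(Rational(1, 16), 9)), 2) = Pow(Add(20, Rational(9, 16)), 2) = Pow(Rational(329, 16), 2) = Rational(108241, 256)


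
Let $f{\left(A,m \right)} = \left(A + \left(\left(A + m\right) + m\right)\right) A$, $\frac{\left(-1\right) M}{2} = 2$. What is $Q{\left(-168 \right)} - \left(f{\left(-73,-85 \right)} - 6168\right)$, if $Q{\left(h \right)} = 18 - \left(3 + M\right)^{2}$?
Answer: $-16883$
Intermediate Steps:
$M = -4$ ($M = \left(-2\right) 2 = -4$)
$f{\left(A,m \right)} = A \left(2 A + 2 m\right)$ ($f{\left(A,m \right)} = \left(A + \left(A + 2 m\right)\right) A = \left(2 A + 2 m\right) A = A \left(2 A + 2 m\right)$)
$Q{\left(h \right)} = 17$ ($Q{\left(h \right)} = 18 - \left(3 - 4\right)^{2} = 18 - \left(-1\right)^{2} = 18 - 1 = 17$)
$Q{\left(-168 \right)} - \left(f{\left(-73,-85 \right)} - 6168\right) = 17 - \left(2 \left(-73\right) \left(-73 - 85\right) - 6168\right) = 17 - \left(2 \left(-73\right) \left(-158\right) - 6168\right) = 17 - \left(23068 - 6168\right) = 17 - 16900 = -16883$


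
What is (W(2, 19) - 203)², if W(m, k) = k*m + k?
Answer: 21316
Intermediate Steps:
W(m, k) = k + k*m
(W(2, 19) - 203)² = (19*(1 + 2) - 203)² = (19*3 - 203)² = (57 - 203)² = (-146)² = 21316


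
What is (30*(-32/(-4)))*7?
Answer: 1680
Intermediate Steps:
(30*(-32/(-4)))*7 = (30*(-32*(-1)/4))*7 = (30*(-4*(-2)))*7 = (30*8)*7 = 240*7 = 1680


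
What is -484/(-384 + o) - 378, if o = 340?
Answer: -367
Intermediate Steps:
-484/(-384 + o) - 378 = -484/(-384 + 340) - 378 = -484/(-44) - 378 = -1/44*(-484) - 378 = 11 - 378 = -367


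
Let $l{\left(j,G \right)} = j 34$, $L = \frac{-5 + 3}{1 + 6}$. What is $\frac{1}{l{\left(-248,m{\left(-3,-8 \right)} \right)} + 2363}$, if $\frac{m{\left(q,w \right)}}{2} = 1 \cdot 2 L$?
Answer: $- \frac{1}{6069} \approx -0.00016477$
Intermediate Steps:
$L = - \frac{2}{7} \approx -0.28571$
$m{\left(q,w \right)} = - \frac{8}{7}$ ($m{\left(q,w \right)} = 2 \cdot 1 \cdot 2 \left(- \frac{2}{7}\right) = 2 \cdot 2 \left(- \frac{2}{7}\right) = 2 \left(- \frac{4}{7}\right) = - \frac{8}{7}$)
$l{\left(j,G \right)} = 34 j$
$\frac{1}{l{\left(-248,m{\left(-3,-8 \right)} \right)} + 2363} = \frac{1}{34 \left(-248\right) + 2363} = \frac{1}{-8432 + 2363} = \frac{1}{-6069} = - \frac{1}{6069}$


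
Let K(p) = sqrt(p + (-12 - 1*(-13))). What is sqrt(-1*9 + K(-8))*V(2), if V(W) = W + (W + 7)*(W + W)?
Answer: 38*sqrt(-9 + I*sqrt(7)) ≈ 16.582 + 115.2*I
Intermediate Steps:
V(W) = W + 2*W*(7 + W) (V(W) = W + (7 + W)*(2*W) = W + 2*W*(7 + W))
K(p) = sqrt(1 + p) (K(p) = sqrt(p + (-12 + 13)) = sqrt(p + 1) = sqrt(1 + p))
sqrt(-1*9 + K(-8))*V(2) = sqrt(-1*9 + sqrt(1 - 8))*(2*(15 + 2*2)) = sqrt(-9 + sqrt(-7))*(2*(15 + 4)) = sqrt(-9 + I*sqrt(7))*(2*19) = sqrt(-9 + I*sqrt(7))*38 = 38*sqrt(-9 + I*sqrt(7))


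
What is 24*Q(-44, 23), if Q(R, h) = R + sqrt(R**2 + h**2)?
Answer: -1056 + 24*sqrt(2465) ≈ 135.57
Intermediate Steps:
24*Q(-44, 23) = 24*(-44 + sqrt((-44)**2 + 23**2)) = 24*(-44 + sqrt(1936 + 529)) = 24*(-44 + sqrt(2465)) = -1056 + 24*sqrt(2465)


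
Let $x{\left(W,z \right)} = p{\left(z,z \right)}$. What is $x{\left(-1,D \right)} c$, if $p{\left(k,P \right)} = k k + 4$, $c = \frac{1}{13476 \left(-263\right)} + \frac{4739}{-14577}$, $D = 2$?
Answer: $- \frac{3732427002}{1435100791} \approx -2.6008$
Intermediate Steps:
$c = - \frac{1866213501}{5740403164}$ ($c = \frac{1}{13476} \left(- \frac{1}{263}\right) + 4739 \left(- \frac{1}{14577}\right) = - \frac{1}{3544188} - \frac{4739}{14577} = - \frac{1866213501}{5740403164} \approx -0.3251$)
$p{\left(k,P \right)} = 4 + k^{2}$ ($p{\left(k,P \right)} = k^{2} + 4 = 4 + k^{2}$)
$x{\left(W,z \right)} = 4 + z^{2}$
$x{\left(-1,D \right)} c = \left(4 + 2^{2}\right) \left(- \frac{1866213501}{5740403164}\right) = \left(4 + 4\right) \left(- \frac{1866213501}{5740403164}\right) = 8 \left(- \frac{1866213501}{5740403164}\right) = - \frac{3732427002}{1435100791}$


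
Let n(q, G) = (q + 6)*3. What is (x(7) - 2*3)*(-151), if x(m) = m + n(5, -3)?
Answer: -5134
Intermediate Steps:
n(q, G) = 18 + 3*q (n(q, G) = (6 + q)*3 = 18 + 3*q)
x(m) = 33 + m (x(m) = m + (18 + 3*5) = m + (18 + 15) = m + 33 = 33 + m)
(x(7) - 2*3)*(-151) = ((33 + 7) - 2*3)*(-151) = (40 - 6)*(-151) = 34*(-151) = -5134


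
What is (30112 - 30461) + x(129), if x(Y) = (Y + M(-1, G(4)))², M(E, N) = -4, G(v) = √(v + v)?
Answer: 15276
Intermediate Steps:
G(v) = √2*√v (G(v) = √(2*v) = √2*√v)
x(Y) = (-4 + Y)² (x(Y) = (Y - 4)² = (-4 + Y)²)
(30112 - 30461) + x(129) = (30112 - 30461) + (-4 + 129)² = -349 + 125² = -349 + 15625 = 15276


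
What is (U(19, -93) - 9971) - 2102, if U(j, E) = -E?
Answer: -11980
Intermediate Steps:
(U(19, -93) - 9971) - 2102 = (-1*(-93) - 9971) - 2102 = (93 - 9971) - 2102 = -9878 - 2102 = -11980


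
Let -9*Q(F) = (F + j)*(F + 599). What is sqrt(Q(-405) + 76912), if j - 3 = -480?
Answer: 2*sqrt(23981) ≈ 309.72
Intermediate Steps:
j = -477 (j = 3 - 480 = -477)
Q(F) = -(-477 + F)*(599 + F)/9 (Q(F) = -(F - 477)*(F + 599)/9 = -(-477 + F)*(599 + F)/9)
sqrt(Q(-405) + 76912) = sqrt((31747 - 122/9*(-405) - 1/9*(-405)**2) + 76912) = sqrt((31747 + 5490 - 1/9*164025) + 76912) = sqrt((31747 + 5490 - 18225) + 76912) = sqrt(19012 + 76912) = sqrt(95924) = 2*sqrt(23981)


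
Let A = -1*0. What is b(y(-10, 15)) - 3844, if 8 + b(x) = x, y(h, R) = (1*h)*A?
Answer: -3852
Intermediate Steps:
A = 0
y(h, R) = 0 (y(h, R) = (1*h)*0 = h*0 = 0)
b(x) = -8 + x
b(y(-10, 15)) - 3844 = (-8 + 0) - 3844 = -8 - 3844 = -3852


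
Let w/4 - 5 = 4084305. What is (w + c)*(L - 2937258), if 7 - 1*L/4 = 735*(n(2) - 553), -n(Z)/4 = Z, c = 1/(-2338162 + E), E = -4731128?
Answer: -14874187712355395611/706929 ≈ -2.1041e+13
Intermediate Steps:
c = -1/7069290 (c = 1/(-2338162 - 4731128) = 1/(-7069290) = -1/7069290 ≈ -1.4146e-7)
n(Z) = -4*Z
w = 16337240 (w = 20 + 4*4084305 = 20 + 16337220 = 16337240)
L = 1649368 (L = 28 - 2940*(-4*2 - 553) = 28 - 2940*(-8 - 553) = 28 - 2940*(-561) = 28 - 4*(-412335) = 28 + 1649340 = 1649368)
(w + c)*(L - 2937258) = (16337240 - 1/7069290)*(1649368 - 2937258) = (115492687359599/7069290)*(-1287890) = -14874187712355395611/706929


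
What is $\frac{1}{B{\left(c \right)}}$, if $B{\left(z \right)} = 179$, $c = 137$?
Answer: $\frac{1}{179} \approx 0.0055866$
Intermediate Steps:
$\frac{1}{B{\left(c \right)}} = \frac{1}{179}$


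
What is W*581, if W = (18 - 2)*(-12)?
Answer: -111552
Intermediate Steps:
W = -192 (W = 16*(-12) = -192)
W*581 = -192*581 = -111552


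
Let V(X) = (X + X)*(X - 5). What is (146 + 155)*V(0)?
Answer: 0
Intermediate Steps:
V(X) = 2*X*(-5 + X) (V(X) = (2*X)*(-5 + X) = 2*X*(-5 + X))
(146 + 155)*V(0) = (146 + 155)*(2*0*(-5 + 0)) = 301*(2*0*(-5)) = 301*0 = 0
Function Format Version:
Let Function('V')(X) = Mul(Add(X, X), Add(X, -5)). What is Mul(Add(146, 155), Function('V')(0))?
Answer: 0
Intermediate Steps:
Function('V')(X) = Mul(2, X, Add(-5, X)) (Function('V')(X) = Mul(Mul(2, X), Add(-5, X)) = Mul(2, X, Add(-5, X)))
Mul(Add(146, 155), Function('V')(0)) = Mul(Add(146, 155), Mul(2, 0, Add(-5, 0))) = Mul(301, Mul(2, 0, -5)) = Mul(301, 0) = 0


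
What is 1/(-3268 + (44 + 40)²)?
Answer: 1/3788 ≈ 0.00026399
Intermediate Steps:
1/(-3268 + (44 + 40)²) = 1/(-3268 + 84²) = 1/(-3268 + 7056) = 1/3788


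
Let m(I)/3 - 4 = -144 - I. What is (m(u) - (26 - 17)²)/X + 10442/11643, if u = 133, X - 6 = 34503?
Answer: 116621426/133929429 ≈ 0.87077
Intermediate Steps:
X = 34509 (X = 6 + 34503 = 34509)
m(I) = -420 - 3*I (m(I) = 12 + 3*(-144 - I) = 12 + (-432 - 3*I) = -420 - 3*I)
(m(u) - (26 - 17)²)/X + 10442/11643 = ((-420 - 3*133) - (26 - 17)²)/34509 + 10442/11643 = ((-420 - 399) - 1*9²)*(1/34509) + 10442*(1/11643) = (-819 - 1*81)*(1/34509) + 10442/11643 = (-819 - 81)*(1/34509) + 10442/11643 = -900*1/34509 + 10442/11643 = -300/11503 + 10442/11643 = 116621426/133929429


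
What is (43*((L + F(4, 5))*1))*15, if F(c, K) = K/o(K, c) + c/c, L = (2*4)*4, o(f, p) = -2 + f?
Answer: 22360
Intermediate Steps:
L = 32 (L = 8*4 = 32)
F(c, K) = 1 + K/(-2 + K) (F(c, K) = K/(-2 + K) + c/c = K/(-2 + K) + 1 = 1 + K/(-2 + K))
(43*((L + F(4, 5))*1))*15 = (43*((32 + 2*(-1 + 5)/(-2 + 5))*1))*15 = (43*((32 + 2*4/3)*1))*15 = (43*((32 + 2*(⅓)*4)*1))*15 = (43*((32 + 8/3)*1))*15 = (43*((104/3)*1))*15 = (43*(104/3))*15 = (4472/3)*15 = 22360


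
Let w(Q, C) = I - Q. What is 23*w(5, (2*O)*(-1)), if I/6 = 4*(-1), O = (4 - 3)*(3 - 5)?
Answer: -667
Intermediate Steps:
O = -2 (O = 1*(-2) = -2)
I = -24 (I = 6*(4*(-1)) = 6*(-4) = -24)
w(Q, C) = -24 - Q
23*w(5, (2*O)*(-1)) = 23*(-24 - 1*5) = 23*(-24 - 5) = 23*(-29) = -667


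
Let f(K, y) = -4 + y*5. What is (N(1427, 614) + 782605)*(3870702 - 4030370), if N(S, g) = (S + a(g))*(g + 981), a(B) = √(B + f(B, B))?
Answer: -488371721560 - 1018681840*√230 ≈ -5.0382e+11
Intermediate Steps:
f(K, y) = -4 + 5*y
a(B) = √(-4 + 6*B) (a(B) = √(B + (-4 + 5*B)) = √(-4 + 6*B))
N(S, g) = (981 + g)*(S + √(-4 + 6*g)) (N(S, g) = (S + √(-4 + 6*g))*(g + 981) = (S + √(-4 + 6*g))*(981 + g) = (981 + g)*(S + √(-4 + 6*g)))
(N(1427, 614) + 782605)*(3870702 - 4030370) = ((981*1427 + 981*√(-4 + 6*614) + 1427*614 + 614*√(-4 + 6*614)) + 782605)*(3870702 - 4030370) = ((1399887 + 981*√(-4 + 3684) + 876178 + 614*√(-4 + 3684)) + 782605)*(-159668) = ((1399887 + 981*√3680 + 876178 + 614*√3680) + 782605)*(-159668) = ((1399887 + 981*(4*√230) + 876178 + 614*(4*√230)) + 782605)*(-159668) = ((1399887 + 3924*√230 + 876178 + 2456*√230) + 782605)*(-159668) = ((2276065 + 6380*√230) + 782605)*(-159668) = (3058670 + 6380*√230)*(-159668) = -488371721560 - 1018681840*√230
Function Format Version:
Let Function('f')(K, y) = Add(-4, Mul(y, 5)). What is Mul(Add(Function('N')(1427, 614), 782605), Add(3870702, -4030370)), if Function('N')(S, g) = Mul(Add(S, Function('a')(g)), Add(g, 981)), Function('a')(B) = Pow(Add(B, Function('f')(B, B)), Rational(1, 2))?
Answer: Add(-488371721560, Mul(-1018681840, Pow(230, Rational(1, 2)))) ≈ -5.0382e+11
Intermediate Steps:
Function('f')(K, y) = Add(-4, Mul(5, y))
Function('a')(B) = Pow(Add(-4, Mul(6, B)), Rational(1, 2)) (Function('a')(B) = Pow(Add(B, Add(-4, Mul(5, B))), Rational(1, 2)) = Pow(Add(-4, Mul(6, B)), Rational(1, 2)))
Function('N')(S, g) = Mul(Add(981, g), Add(S, Pow(Add(-4, Mul(6, g)), Rational(1, 2)))) (Function('N')(S, g) = Mul(Add(S, Pow(Add(-4, Mul(6, g)), Rational(1, 2))), Add(g, 981)) = Mul(Add(S, Pow(Add(-4, Mul(6, g)), Rational(1, 2))), Add(981, g)) = Mul(Add(981, g), Add(S, Pow(Add(-4, Mul(6, g)), Rational(1, 2)))))
Mul(Add(Function('N')(1427, 614), 782605), Add(3870702, -4030370)) = Mul(Add(Add(Mul(981, 1427), Mul(981, Pow(Add(-4, Mul(6, 614)), Rational(1, 2))), Mul(1427, 614), Mul(614, Pow(Add(-4, Mul(6, 614)), Rational(1, 2)))), 782605), Add(3870702, -4030370)) = Mul(Add(Add(1399887, Mul(981, Pow(Add(-4, 3684), Rational(1, 2))), 876178, Mul(614, Pow(Add(-4, 3684), Rational(1, 2)))), 782605), -159668) = Mul(Add(Add(1399887, Mul(981, Pow(3680, Rational(1, 2))), 876178, Mul(614, Pow(3680, Rational(1, 2)))), 782605), -159668) = Mul(Add(Add(1399887, Mul(981, Mul(4, Pow(230, Rational(1, 2)))), 876178, Mul(614, Mul(4, Pow(230, Rational(1, 2))))), 782605), -159668) = Mul(Add(Add(1399887, Mul(3924, Pow(230, Rational(1, 2))), 876178, Mul(2456, Pow(230, Rational(1, 2)))), 782605), -159668) = Mul(Add(Add(2276065, Mul(6380, Pow(230, Rational(1, 2)))), 782605), -159668) = Mul(Add(3058670, Mul(6380, Pow(230, Rational(1, 2)))), -159668) = Add(-488371721560, Mul(-1018681840, Pow(230, Rational(1, 2))))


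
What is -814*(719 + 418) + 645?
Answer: -924873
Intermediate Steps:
-814*(719 + 418) + 645 = -814*1137 + 645 = -925518 + 645 = -924873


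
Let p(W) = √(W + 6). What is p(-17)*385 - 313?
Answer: -313 + 385*I*√11 ≈ -313.0 + 1276.9*I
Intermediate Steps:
p(W) = √(6 + W)
p(-17)*385 - 313 = √(6 - 17)*385 - 313 = √(-11)*385 - 313 = (I*√11)*385 - 313 = 385*I*√11 - 313 = -313 + 385*I*√11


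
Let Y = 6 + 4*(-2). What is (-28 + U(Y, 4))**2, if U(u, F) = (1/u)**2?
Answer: 12321/16 ≈ 770.06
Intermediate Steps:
Y = -2 (Y = 6 - 8 = -2)
U(u, F) = u**(-2)
(-28 + U(Y, 4))**2 = (-28 + (-2)**(-2))**2 = (-28 + 1/4)**2 = (-111/4)**2 = 12321/16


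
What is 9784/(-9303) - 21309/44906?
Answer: -637597931/417760518 ≈ -1.5262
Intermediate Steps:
9784/(-9303) - 21309/44906 = 9784*(-1/9303) - 21309*1/44906 = -9784/9303 - 21309/44906 = -637597931/417760518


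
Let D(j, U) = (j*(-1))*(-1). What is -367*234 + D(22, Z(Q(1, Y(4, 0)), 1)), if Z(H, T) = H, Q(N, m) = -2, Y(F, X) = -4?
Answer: -85856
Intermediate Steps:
D(j, U) = j (D(j, U) = -j*(-1) = j)
-367*234 + D(22, Z(Q(1, Y(4, 0)), 1)) = -367*234 + 22 = -85878 + 22 = -85856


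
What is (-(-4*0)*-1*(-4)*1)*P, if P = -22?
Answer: 0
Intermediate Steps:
(-(-4*0)*-1*(-4)*1)*P = -(-4*0)*-1*(-4)*1*(-22) = -0*4*1*(-22) = -0*4*(-22) = -1*0*(-22) = 0*(-22) = 0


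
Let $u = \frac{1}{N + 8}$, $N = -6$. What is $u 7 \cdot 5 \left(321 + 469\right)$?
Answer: $13825$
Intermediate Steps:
$u = \frac{1}{2}$ ($u = \frac{1}{-6 + 8} = \frac{1}{2} \approx 0.5$)
$u 7 \cdot 5 \left(321 + 469\right) = \frac{1}{2} \cdot 7 \cdot 5 \left(321 + 469\right) = \frac{7}{2} \cdot 5 \cdot 790 = \frac{35}{2} \cdot 790 = 13825$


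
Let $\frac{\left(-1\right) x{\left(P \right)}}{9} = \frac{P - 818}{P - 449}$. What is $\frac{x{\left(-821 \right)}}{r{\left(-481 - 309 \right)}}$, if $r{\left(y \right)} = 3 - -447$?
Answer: $- \frac{1639}{63500} \approx -0.025811$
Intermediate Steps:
$r{\left(y \right)} = 450$ ($r{\left(y \right)} = 3 + 447 = 450$)
$x{\left(P \right)} = - \frac{9 \left(-818 + P\right)}{-449 + P}$ ($x{\left(P \right)} = - 9 \frac{P - 818}{P - 449} = - 9 \frac{-818 + P}{-449 + P} = - \frac{9 \left(-818 + P\right)}{-449 + P}$)
$\frac{x{\left(-821 \right)}}{r{\left(-481 - 309 \right)}} = \frac{9 \frac{1}{-449 - 821} \left(818 - -821\right)}{450} = \frac{9 \left(818 + 821\right)}{-1270} \cdot \frac{1}{450} = 9 \left(- \frac{1}{1270}\right) 1639 \cdot \frac{1}{450} = \left(- \frac{14751}{1270}\right) \frac{1}{450} = - \frac{1639}{63500}$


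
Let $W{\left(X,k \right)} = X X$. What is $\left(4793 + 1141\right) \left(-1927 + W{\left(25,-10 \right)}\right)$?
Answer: $-7726068$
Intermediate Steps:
$W{\left(X,k \right)} = X^{2}$
$\left(4793 + 1141\right) \left(-1927 + W{\left(25,-10 \right)}\right) = \left(4793 + 1141\right) \left(-1927 + 25^{2}\right) = 5934 \left(-1927 + 625\right) = 5934 \left(-1302\right) = -7726068$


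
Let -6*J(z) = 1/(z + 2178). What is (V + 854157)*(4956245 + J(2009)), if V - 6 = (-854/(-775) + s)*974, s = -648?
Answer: 21623205773040776369/19469550 ≈ 1.1106e+12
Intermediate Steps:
J(z) = -1/(6*(2178 + z)) (J(z) = -1/(6*(z + 2178)) = -1/(6*(2178 + z)))
V = -488306354/775 (V = 6 + (-854/(-775) - 648)*974 = 6 + (-854*(-1/775) - 648)*974 = 6 + (854/775 - 648)*974 = 6 - 501346/775*974 = 6 - 488311004/775 = -488306354/775 ≈ -6.3007e+5)
(V + 854157)*(4956245 + J(2009)) = (-488306354/775 + 854157)*(4956245 - 1/(13068 + 6*2009)) = 173665321*(4956245 - 1/(13068 + 12054))/775 = 173665321*(4956245 - 1/25122)/775 = (173665321/775)*(124510786889/25122) = 21623205773040776369/19469550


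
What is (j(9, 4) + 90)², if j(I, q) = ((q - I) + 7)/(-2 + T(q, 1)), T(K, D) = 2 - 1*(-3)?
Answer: 73984/9 ≈ 8220.4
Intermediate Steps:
T(K, D) = 5 (T(K, D) = 2 + 3 = 5)
j(I, q) = 7/3 - I/3 + q/3 (j(I, q) = ((q - I) + 7)/(-2 + 5) = (7 + q - I)/3 = (7 + q - I)*(⅓) = 7/3 - I/3 + q/3)
(j(9, 4) + 90)² = ((7/3 - ⅓*9 + (⅓)*4) + 90)² = ((7/3 - 3 + 4/3) + 90)² = (⅔ + 90)² = (272/3)² = 73984/9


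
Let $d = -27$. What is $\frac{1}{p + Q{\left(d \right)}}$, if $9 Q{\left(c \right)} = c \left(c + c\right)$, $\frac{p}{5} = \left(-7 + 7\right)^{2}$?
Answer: $\frac{1}{162} \approx 0.0061728$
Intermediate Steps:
$p = 0$ ($p = 5 \left(-7 + 7\right)^{2} = 5 \cdot 0^{2} = 5 \cdot 0 = 0$)
$Q{\left(c \right)} = \frac{2 c^{2}}{9}$ ($Q{\left(c \right)} = \frac{c \left(c + c\right)}{9} = \frac{c 2 c}{9} = \frac{2 c^{2}}{9}$)
$\frac{1}{p + Q{\left(d \right)}} = \frac{1}{0 + \frac{2 \left(-27\right)^{2}}{9}} = \frac{1}{0 + \frac{2}{9} \cdot 729} = \frac{1}{0 + 162} = \frac{1}{162}$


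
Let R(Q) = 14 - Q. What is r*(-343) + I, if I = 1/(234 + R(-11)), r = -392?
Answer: 34824105/259 ≈ 1.3446e+5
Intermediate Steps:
I = 1/259 (I = 1/(234 + (14 - 1*(-11))) = 1/(234 + (14 + 11)) = 1/(234 + 25) = 1/259 ≈ 0.0038610)
r*(-343) + I = -392*(-343) + 1/259 = 134456 + 1/259 = 34824105/259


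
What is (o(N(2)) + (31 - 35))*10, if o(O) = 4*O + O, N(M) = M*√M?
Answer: -40 + 100*√2 ≈ 101.42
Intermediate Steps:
N(M) = M^(3/2)
o(O) = 5*O
(o(N(2)) + (31 - 35))*10 = (5*2^(3/2) + (31 - 35))*10 = (5*(2*√2) - 4)*10 = (10*√2 - 4)*10 = (-4 + 10*√2)*10 = -40 + 100*√2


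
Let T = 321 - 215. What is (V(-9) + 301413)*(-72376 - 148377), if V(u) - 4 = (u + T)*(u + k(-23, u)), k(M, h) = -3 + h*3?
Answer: -65703598402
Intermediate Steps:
k(M, h) = -3 + 3*h
T = 106
V(u) = 4 + (-3 + 4*u)*(106 + u) (V(u) = 4 + (u + 106)*(u + (-3 + 3*u)) = 4 + (106 + u)*(-3 + 4*u) = 4 + (-3 + 4*u)*(106 + u))
(V(-9) + 301413)*(-72376 - 148377) = ((-314 + 4*(-9)² + 421*(-9)) + 301413)*(-72376 - 148377) = ((-314 + 4*81 - 3789) + 301413)*(-220753) = ((-314 + 324 - 3789) + 301413)*(-220753) = (-3779 + 301413)*(-220753) = 297634*(-220753) = -65703598402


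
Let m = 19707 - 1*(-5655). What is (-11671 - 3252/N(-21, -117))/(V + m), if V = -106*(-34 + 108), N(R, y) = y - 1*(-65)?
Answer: -75455/113867 ≈ -0.66266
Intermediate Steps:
N(R, y) = 65 + y (N(R, y) = y + 65 = 65 + y)
V = -7844 (V = -106*74 = -7844)
m = 25362 (m = 19707 + 5655 = 25362)
(-11671 - 3252/N(-21, -117))/(V + m) = (-11671 - 3252/(65 - 117))/(-7844 + 25362) = (-11671 - 3252/(-52))/17518 = (-11671 - 3252*(-1/52))*(1/17518) = (-11671 + 813/13)*(1/17518) = -150910/13*1/17518 = -75455/113867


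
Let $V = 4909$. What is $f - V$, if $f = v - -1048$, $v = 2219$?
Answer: $-1642$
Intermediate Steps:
$f = 3267$ ($f = 2219 - -1048 = 2219 + 1048 = 3267$)
$f - V = 3267 - 4909 = -1642$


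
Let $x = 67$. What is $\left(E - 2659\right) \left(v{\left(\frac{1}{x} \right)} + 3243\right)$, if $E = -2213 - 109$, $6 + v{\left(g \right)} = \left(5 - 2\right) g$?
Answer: $- \frac{1080289242}{67} \approx -1.6124 \cdot 10^{7}$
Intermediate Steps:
$v{\left(g \right)} = -6 + 3 g$ ($v{\left(g \right)} = -6 + \left(5 - 2\right) g = -6 + 3 g$)
$E = -2322$
$\left(E - 2659\right) \left(v{\left(\frac{1}{x} \right)} + 3243\right) = \left(-2322 - 2659\right) \left(\left(-6 + \frac{3}{67}\right) + 3243\right) = - 4981 \left(\left(-6 + 3 \cdot \frac{1}{67}\right) + 3243\right) = - 4981 \left(\left(-6 + \frac{3}{67}\right) + 3243\right) = - 4981 \left(- \frac{399}{67} + 3243\right) = \left(-4981\right) \frac{216882}{67} = - \frac{1080289242}{67}$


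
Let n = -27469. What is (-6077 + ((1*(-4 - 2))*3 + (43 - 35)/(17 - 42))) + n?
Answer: -839108/25 ≈ -33564.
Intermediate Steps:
(-6077 + ((1*(-4 - 2))*3 + (43 - 35)/(17 - 42))) + n = (-6077 + ((1*(-4 - 2))*3 + (43 - 35)/(17 - 42))) - 27469 = (-6077 + ((1*(-6))*3 + 8/(-25))) - 27469 = (-6077 + (-6*3 + 8*(-1/25))) - 27469 = (-6077 + (-18 - 8/25)) - 27469 = (-6077 - 458/25) - 27469 = -152383/25 - 27469 = -839108/25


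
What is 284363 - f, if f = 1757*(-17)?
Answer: 314232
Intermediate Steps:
f = -29869
284363 - f = 284363 - 1*(-29869) = 284363 + 29869 = 314232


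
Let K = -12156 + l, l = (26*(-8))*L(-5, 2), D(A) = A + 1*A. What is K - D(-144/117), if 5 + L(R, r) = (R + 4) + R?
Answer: -128252/13 ≈ -9865.5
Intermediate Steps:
L(R, r) = -1 + 2*R (L(R, r) = -5 + ((R + 4) + R) = -5 + ((4 + R) + R) = -5 + (4 + 2*R) = -1 + 2*R)
D(A) = 2*A (D(A) = A + A = 2*A)
l = 2288 (l = (26*(-8))*(-1 + 2*(-5)) = -208*(-1 - 10) = -208*(-11) = 2288)
K = -9868 (K = -12156 + 2288 = -9868)
K - D(-144/117) = -9868 - 2*(-144/117) = -9868 - 2*(-144*1/117) = -9868 - 2*(-16)/13 = -9868 - 1*(-32/13) = -9868 + 32/13 = -128252/13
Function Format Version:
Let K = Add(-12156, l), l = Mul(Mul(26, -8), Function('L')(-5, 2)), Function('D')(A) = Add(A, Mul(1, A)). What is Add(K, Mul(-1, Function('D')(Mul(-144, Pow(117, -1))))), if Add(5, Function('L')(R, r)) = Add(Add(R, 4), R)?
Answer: Rational(-128252, 13) ≈ -9865.5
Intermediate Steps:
Function('L')(R, r) = Add(-1, Mul(2, R)) (Function('L')(R, r) = Add(-5, Add(Add(R, 4), R)) = Add(-5, Add(Add(4, R), R)) = Add(-5, Add(4, Mul(2, R))) = Add(-1, Mul(2, R)))
Function('D')(A) = Mul(2, A) (Function('D')(A) = Add(A, A) = Mul(2, A))
l = 2288 (l = Mul(Mul(26, -8), Add(-1, Mul(2, -5))) = Mul(-208, Add(-1, -10)) = Mul(-208, -11) = 2288)
K = -9868 (K = Add(-12156, 2288) = -9868)
Add(K, Mul(-1, Function('D')(Mul(-144, Pow(117, -1))))) = Add(-9868, Mul(-1, Mul(2, Mul(-144, Pow(117, -1))))) = Add(-9868, Mul(-1, Mul(2, Mul(-144, Rational(1, 117))))) = Add(-9868, Mul(-1, Mul(2, Rational(-16, 13)))) = Add(-9868, Mul(-1, Rational(-32, 13))) = Add(-9868, Rational(32, 13)) = Rational(-128252, 13)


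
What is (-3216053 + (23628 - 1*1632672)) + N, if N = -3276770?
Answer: -8101867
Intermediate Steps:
(-3216053 + (23628 - 1*1632672)) + N = (-3216053 + (23628 - 1*1632672)) - 3276770 = (-3216053 + (23628 - 1632672)) - 3276770 = (-3216053 - 1609044) - 3276770 = -4825097 - 3276770 = -8101867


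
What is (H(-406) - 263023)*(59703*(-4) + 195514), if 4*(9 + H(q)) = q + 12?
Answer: 11393024389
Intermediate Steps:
H(q) = -6 + q/4 (H(q) = -9 + (q + 12)/4 = -9 + (12 + q)/4 = -9 + (3 + q/4) = -6 + q/4)
(H(-406) - 263023)*(59703*(-4) + 195514) = ((-6 + (1/4)*(-406)) - 263023)*(59703*(-4) + 195514) = ((-6 - 203/2) - 263023)*(-238812 + 195514) = (-215/2 - 263023)*(-43298) = -526261/2*(-43298) = 11393024389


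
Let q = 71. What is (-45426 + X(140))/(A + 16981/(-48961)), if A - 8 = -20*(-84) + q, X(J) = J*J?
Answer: -632233393/43052709 ≈ -14.685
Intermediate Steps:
X(J) = J**2
A = 1759 (A = 8 + (-20*(-84) + 71) = 8 + (1680 + 71) = 8 + 1751 = 1759)
(-45426 + X(140))/(A + 16981/(-48961)) = (-45426 + 140**2)/(1759 + 16981/(-48961)) = (-45426 + 19600)/(1759 + 16981*(-1/48961)) = -25826/(1759 - 16981/48961) = -25826/86105418/48961 = -25826*48961/86105418 = -632233393/43052709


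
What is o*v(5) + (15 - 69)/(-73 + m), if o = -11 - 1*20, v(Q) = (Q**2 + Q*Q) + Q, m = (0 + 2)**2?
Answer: -39197/23 ≈ -1704.2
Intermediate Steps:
m = 4 (m = 2**2 = 4)
v(Q) = Q + 2*Q**2 (v(Q) = (Q**2 + Q**2) + Q = 2*Q**2 + Q = Q + 2*Q**2)
o = -31 (o = -11 - 20 = -31)
o*v(5) + (15 - 69)/(-73 + m) = -155*(1 + 2*5) + (15 - 69)/(-73 + 4) = -155*(1 + 10) - 54/(-69) = -155*11 - 54*(-1/69) = -31*55 + 18/23 = -1705 + 18/23 = -39197/23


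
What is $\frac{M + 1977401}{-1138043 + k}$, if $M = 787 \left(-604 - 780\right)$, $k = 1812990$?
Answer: $\frac{888193}{674947} \approx 1.3159$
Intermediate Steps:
$M = -1089208$ ($M = 787 \left(-1384\right) = -1089208$)
$\frac{M + 1977401}{-1138043 + k} = \frac{-1089208 + 1977401}{-1138043 + 1812990} = \frac{888193}{674947}$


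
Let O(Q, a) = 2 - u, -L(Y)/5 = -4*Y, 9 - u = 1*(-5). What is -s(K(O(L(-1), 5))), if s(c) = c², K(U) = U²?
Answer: -20736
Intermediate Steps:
u = 14 (u = 9 - (-5) = 9 - 1*(-5) = 9 + 5 = 14)
L(Y) = 20*Y (L(Y) = -(-20)*Y = 20*Y)
O(Q, a) = -12 (O(Q, a) = 2 - 1*14 = 2 - 14 = -12)
-s(K(O(L(-1), 5))) = -((-12)²)² = -1*144² = -1*20736 = -20736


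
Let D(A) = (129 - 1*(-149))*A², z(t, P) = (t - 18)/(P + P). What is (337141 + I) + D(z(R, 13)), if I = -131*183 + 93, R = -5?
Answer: 105955749/338 ≈ 3.1348e+5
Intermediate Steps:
z(t, P) = (-18 + t)/(2*P) (z(t, P) = (-18 + t)/((2*P)) = (-18 + t)*(1/(2*P)) = (-18 + t)/(2*P))
D(A) = 278*A² (D(A) = (129 + 149)*A² = 278*A²)
I = -23880 (I = -23973 + 93 = -23880)
(337141 + I) + D(z(R, 13)) = (337141 - 23880) + 278*((½)*(-18 - 5)/13)² = 313261 + 278*((½)*(1/13)*(-23))² = 313261 + 278*(-23/26)² = 313261 + 278*(529/676) = 313261 + 73531/338 = 105955749/338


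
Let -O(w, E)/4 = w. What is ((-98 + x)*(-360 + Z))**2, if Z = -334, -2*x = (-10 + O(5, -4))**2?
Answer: 144637217344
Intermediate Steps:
O(w, E) = -4*w
x = -450 (x = -(-10 - 4*5)**2/2 = -(-10 - 20)**2/2 = -1/2*(-30)**2 = -1/2*900 = -450)
((-98 + x)*(-360 + Z))**2 = ((-98 - 450)*(-360 - 334))**2 = (-548*(-694))**2 = 380312**2 = 144637217344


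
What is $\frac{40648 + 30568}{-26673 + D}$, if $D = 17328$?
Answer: $- \frac{71216}{9345} \approx -7.6208$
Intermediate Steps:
$\frac{40648 + 30568}{-26673 + D} = \frac{40648 + 30568}{-26673 + 17328} = \frac{71216}{-9345} = 71216 \left(- \frac{1}{9345}\right) = - \frac{71216}{9345}$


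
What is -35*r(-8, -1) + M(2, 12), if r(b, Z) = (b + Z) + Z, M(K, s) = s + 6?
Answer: 368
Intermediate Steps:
M(K, s) = 6 + s
r(b, Z) = b + 2*Z (r(b, Z) = (Z + b) + Z = b + 2*Z)
-35*r(-8, -1) + M(2, 12) = -35*(-8 + 2*(-1)) + (6 + 12) = -35*(-8 - 2) + 18 = -35*(-10) + 18 = 350 + 18 = 368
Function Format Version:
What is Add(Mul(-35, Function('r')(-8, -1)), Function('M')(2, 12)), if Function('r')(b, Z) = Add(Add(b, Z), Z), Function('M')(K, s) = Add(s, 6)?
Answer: 368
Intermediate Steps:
Function('M')(K, s) = Add(6, s)
Function('r')(b, Z) = Add(b, Mul(2, Z)) (Function('r')(b, Z) = Add(Add(Z, b), Z) = Add(b, Mul(2, Z)))
Add(Mul(-35, Function('r')(-8, -1)), Function('M')(2, 12)) = Add(Mul(-35, Add(-8, Mul(2, -1))), Add(6, 12)) = Add(Mul(-35, Add(-8, -2)), 18) = Add(Mul(-35, -10), 18) = Add(350, 18) = 368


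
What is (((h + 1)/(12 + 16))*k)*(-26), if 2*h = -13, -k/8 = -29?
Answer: 8294/7 ≈ 1184.9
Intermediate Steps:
k = 232 (k = -8*(-29) = 232)
h = -13/2 (h = (1/2)*(-13) = -13/2 ≈ -6.5000)
(((h + 1)/(12 + 16))*k)*(-26) = (((-13/2 + 1)/(12 + 16))*232)*(-26) = (-11/2/28*232)*(-26) = (-11/2*1/28*232)*(-26) = -11/56*232*(-26) = -319/7*(-26) = 8294/7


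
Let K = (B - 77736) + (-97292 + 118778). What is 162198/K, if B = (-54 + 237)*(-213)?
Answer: -18022/10581 ≈ -1.7032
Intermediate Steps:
B = -38979 (B = 183*(-213) = -38979)
K = -95229 (K = (-38979 - 77736) + (-97292 + 118778) = -116715 + 21486 = -95229)
162198/K = 162198/(-95229) = 162198*(-1/95229) = -18022/10581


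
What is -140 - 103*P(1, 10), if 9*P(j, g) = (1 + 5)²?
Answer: -552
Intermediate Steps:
P(j, g) = 4 (P(j, g) = (1 + 5)²/9 = (⅑)*6² = (⅑)*36 = 4)
-140 - 103*P(1, 10) = -140 - 103*4 = -140 - 412 = -552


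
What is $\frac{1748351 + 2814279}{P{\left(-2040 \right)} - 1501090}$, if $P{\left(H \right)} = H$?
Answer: $- \frac{456263}{150313} \approx -3.0354$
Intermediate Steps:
$\frac{1748351 + 2814279}{P{\left(-2040 \right)} - 1501090} = \frac{1748351 + 2814279}{-2040 - 1501090} = \frac{4562630}{-2040 - 1501090} = \frac{4562630}{-1503130} = 4562630 \left(- \frac{1}{1503130}\right) = - \frac{456263}{150313}$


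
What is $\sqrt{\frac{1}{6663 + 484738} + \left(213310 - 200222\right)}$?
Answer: $\frac{\sqrt{6431456289}}{701} \approx 114.4$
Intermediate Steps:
$\sqrt{\frac{1}{6663 + 484738} + \left(213310 - 200222\right)} = \sqrt{\frac{1}{491401} + \left(213310 - 200222\right)} = \sqrt{\frac{1}{491401} + 13088} = \sqrt{\frac{6431456289}{491401}} = \frac{\sqrt{6431456289}}{701}$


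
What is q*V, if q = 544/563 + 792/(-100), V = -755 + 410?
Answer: 6753306/2815 ≈ 2399.0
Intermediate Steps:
V = -345
q = -97874/14075 (q = 544*(1/563) + 792*(-1/100) = 544/563 - 198/25 = -97874/14075 ≈ -6.9538)
q*V = -97874/14075*(-345) = 6753306/2815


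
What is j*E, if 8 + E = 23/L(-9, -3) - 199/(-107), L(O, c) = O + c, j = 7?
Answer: -72415/1284 ≈ -56.398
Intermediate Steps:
E = -10345/1284 (E = -8 + (23/(-9 - 3) - 199/(-107)) = -8 + (23/(-12) - 199*(-1/107)) = -8 + (23*(-1/12) + 199/107) = -8 + (-23/12 + 199/107) = -8 - 73/1284 = -10345/1284 ≈ -8.0569)
j*E = 7*(-10345/1284) = -72415/1284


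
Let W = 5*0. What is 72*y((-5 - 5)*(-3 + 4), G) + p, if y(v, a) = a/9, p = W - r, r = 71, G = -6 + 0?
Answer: -119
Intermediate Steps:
G = -6
W = 0
p = -71 (p = 0 - 1*71 = 0 - 71 = -71)
y(v, a) = a/9 (y(v, a) = a*(1/9) = a/9)
72*y((-5 - 5)*(-3 + 4), G) + p = 72*((1/9)*(-6)) - 71 = 72*(-2/3) - 71 = -48 - 71 = -119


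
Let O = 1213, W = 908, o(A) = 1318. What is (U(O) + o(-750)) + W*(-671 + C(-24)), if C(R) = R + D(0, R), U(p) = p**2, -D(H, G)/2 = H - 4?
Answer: 848891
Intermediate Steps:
D(H, G) = 8 - 2*H (D(H, G) = -2*(H - 4) = -2*(-4 + H) = 8 - 2*H)
C(R) = 8 + R (C(R) = R + (8 - 2*0) = R + (8 + 0) = R + 8 = 8 + R)
(U(O) + o(-750)) + W*(-671 + C(-24)) = (1213**2 + 1318) + 908*(-671 + (8 - 24)) = (1471369 + 1318) + 908*(-671 - 16) = 1472687 + 908*(-687) = 1472687 - 623796 = 848891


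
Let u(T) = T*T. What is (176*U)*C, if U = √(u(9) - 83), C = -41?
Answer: -7216*I*√2 ≈ -10205.0*I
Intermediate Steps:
u(T) = T²
U = I*√2 (U = √(9² - 83) = √(81 - 83) = √(-2) = I*√2 ≈ 1.4142*I)
(176*U)*C = (176*(I*√2))*(-41) = (176*I*√2)*(-41) = -7216*I*√2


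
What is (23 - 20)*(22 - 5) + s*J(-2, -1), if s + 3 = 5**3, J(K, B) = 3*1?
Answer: 417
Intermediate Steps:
J(K, B) = 3
s = 122 (s = -3 + 5**3 = -3 + 125 = 122)
(23 - 20)*(22 - 5) + s*J(-2, -1) = (23 - 20)*(22 - 5) + 122*3 = 3*17 + 366 = 51 + 366 = 417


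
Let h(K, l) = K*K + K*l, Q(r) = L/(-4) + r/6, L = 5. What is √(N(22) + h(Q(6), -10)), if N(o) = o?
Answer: √393/4 ≈ 4.9561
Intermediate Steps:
Q(r) = -5/4 + r/6 (Q(r) = 5/(-4) + r/6 = 5*(-¼) + r*(⅙) = -5/4 + r/6)
h(K, l) = K² + K*l
√(N(22) + h(Q(6), -10)) = √(22 + (-5/4 + (⅙)*6)*((-5/4 + (⅙)*6) - 10)) = √(22 + (-5/4 + 1)*((-5/4 + 1) - 10)) = √(22 - (-¼ - 10)/4) = √(22 - ¼*(-41/4)) = √(22 + 41/16) = √(393/16) = √393/4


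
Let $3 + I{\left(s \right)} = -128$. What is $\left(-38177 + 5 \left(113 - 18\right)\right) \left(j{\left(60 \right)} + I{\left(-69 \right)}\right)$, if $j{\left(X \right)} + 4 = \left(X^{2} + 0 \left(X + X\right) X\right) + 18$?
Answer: $-131316066$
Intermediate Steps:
$j{\left(X \right)} = 14 + X^{2}$ ($j{\left(X \right)} = -4 + \left(\left(X^{2} + 0 \left(X + X\right) X\right) + 18\right) = -4 + \left(\left(X^{2} + 0 \cdot 2 X X\right) + 18\right) = -4 + \left(\left(X^{2} + 0 X\right) + 18\right) = -4 + \left(\left(X^{2} + 0\right) + 18\right) = -4 + \left(X^{2} + 18\right) = -4 + \left(18 + X^{2}\right) = 14 + X^{2}$)
$I{\left(s \right)} = -131$ ($I{\left(s \right)} = -3 - 128 = -131$)
$\left(-38177 + 5 \left(113 - 18\right)\right) \left(j{\left(60 \right)} + I{\left(-69 \right)}\right) = \left(-38177 + 5 \left(113 - 18\right)\right) \left(\left(14 + 60^{2}\right) - 131\right) = \left(-38177 + 5 \cdot 95\right) \left(\left(14 + 3600\right) - 131\right) = \left(-38177 + 475\right) \left(3614 - 131\right) = \left(-37702\right) 3483 = -131316066$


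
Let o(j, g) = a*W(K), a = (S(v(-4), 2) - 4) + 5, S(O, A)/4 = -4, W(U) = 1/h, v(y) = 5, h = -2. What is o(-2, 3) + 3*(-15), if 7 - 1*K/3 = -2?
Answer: -75/2 ≈ -37.500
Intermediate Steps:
K = 27 (K = 21 - 3*(-2) = 21 + 6 = 27)
W(U) = -1/2 (W(U) = 1/(-2) = -1/2)
S(O, A) = -16 (S(O, A) = 4*(-4) = -16)
a = -15 (a = (-16 - 4) + 5 = -20 + 5 = -15)
o(j, g) = 15/2 (o(j, g) = -15*(-1/2) = 15/2)
o(-2, 3) + 3*(-15) = 15/2 + 3*(-15) = 15/2 - 45 = -75/2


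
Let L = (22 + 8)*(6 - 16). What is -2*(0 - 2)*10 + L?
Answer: -260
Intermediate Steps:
L = -300 (L = 30*(-10) = -300)
-2*(0 - 2)*10 + L = -2*(0 - 2)*10 - 300 = -2*(-2)*10 - 300 = 4*10 - 300 = 40 - 300 = -260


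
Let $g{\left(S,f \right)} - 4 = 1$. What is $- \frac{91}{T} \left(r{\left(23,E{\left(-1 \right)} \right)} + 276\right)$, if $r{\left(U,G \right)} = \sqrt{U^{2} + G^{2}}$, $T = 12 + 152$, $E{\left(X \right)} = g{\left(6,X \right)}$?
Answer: $- \frac{6279}{41} - \frac{91 \sqrt{554}}{164} \approx -166.21$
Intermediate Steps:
$g{\left(S,f \right)} = 5$ ($g{\left(S,f \right)} = 4 + 1 = 5$)
$E{\left(X \right)} = 5$
$T = 164$
$r{\left(U,G \right)} = \sqrt{G^{2} + U^{2}}$
$- \frac{91}{T} \left(r{\left(23,E{\left(-1 \right)} \right)} + 276\right) = - \frac{91}{164} \left(\sqrt{5^{2} + 23^{2}} + 276\right) = \left(-91\right) \frac{1}{164} \left(\sqrt{25 + 529} + 276\right) = - \frac{91 \left(\sqrt{554} + 276\right)}{164} = - \frac{91 \left(276 + \sqrt{554}\right)}{164} = - \frac{6279}{41} - \frac{91 \sqrt{554}}{164}$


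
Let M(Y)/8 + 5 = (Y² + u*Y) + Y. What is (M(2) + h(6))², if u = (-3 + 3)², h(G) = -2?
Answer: 36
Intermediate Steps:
u = 0 (u = 0² = 0)
M(Y) = -40 + 8*Y + 8*Y² (M(Y) = -40 + 8*((Y² + 0*Y) + Y) = -40 + 8*((Y² + 0) + Y) = -40 + 8*(Y² + Y) = -40 + 8*(Y + Y²) = -40 + (8*Y + 8*Y²) = -40 + 8*Y + 8*Y²)
(M(2) + h(6))² = ((-40 + 8*2 + 8*2²) - 2)² = ((-40 + 16 + 8*4) - 2)² = ((-40 + 16 + 32) - 2)² = (8 - 2)² = 6² = 36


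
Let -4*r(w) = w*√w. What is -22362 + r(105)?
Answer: -22362 - 105*√105/4 ≈ -22631.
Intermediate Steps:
r(w) = -w^(3/2)/4 (r(w) = -w*√w/4 = -w^(3/2)/4)
-22362 + r(105) = -22362 - 105*√105/4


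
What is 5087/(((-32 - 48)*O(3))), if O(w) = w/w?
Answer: -5087/80 ≈ -63.588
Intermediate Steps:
O(w) = 1
5087/(((-32 - 48)*O(3))) = 5087/(((-32 - 48)*1)) = 5087/((-80*1)) = 5087/(-80) = 5087*(-1/80) = -5087/80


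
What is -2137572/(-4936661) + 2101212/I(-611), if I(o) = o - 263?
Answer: -5185551547602/2157320857 ≈ -2403.7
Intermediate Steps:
I(o) = -263 + o
-2137572/(-4936661) + 2101212/I(-611) = -2137572/(-4936661) + 2101212/(-263 - 611) = -2137572*(-1/4936661) + 2101212/(-874) = 2137572/4936661 + 2101212*(-1/874) = 2137572/4936661 - 1050606/437 = -5185551547602/2157320857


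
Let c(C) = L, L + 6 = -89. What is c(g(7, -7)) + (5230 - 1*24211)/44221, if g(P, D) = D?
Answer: -4219976/44221 ≈ -95.429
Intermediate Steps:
L = -95 (L = -6 - 89 = -95)
c(C) = -95
c(g(7, -7)) + (5230 - 1*24211)/44221 = -95 + (5230 - 1*24211)/44221 = -95 + (5230 - 24211)*(1/44221) = -95 - 18981*1/44221 = -95 - 18981/44221 = -4219976/44221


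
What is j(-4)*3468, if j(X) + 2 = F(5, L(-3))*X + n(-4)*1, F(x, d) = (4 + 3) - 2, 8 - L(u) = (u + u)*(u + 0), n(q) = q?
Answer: -90168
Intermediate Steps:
L(u) = 8 - 2*u² (L(u) = 8 - (u + u)*(u + 0) = 8 - 2*u*u = 8 - 2*u²)
F(x, d) = 5 (F(x, d) = 7 - 2 = 5)
j(X) = -6 + 5*X (j(X) = -2 + (5*X - 4*1) = -2 + (5*X - 4) = -2 + (-4 + 5*X) = -6 + 5*X)
j(-4)*3468 = (-6 + 5*(-4))*3468 = (-6 - 20)*3468 = -26*3468 = -90168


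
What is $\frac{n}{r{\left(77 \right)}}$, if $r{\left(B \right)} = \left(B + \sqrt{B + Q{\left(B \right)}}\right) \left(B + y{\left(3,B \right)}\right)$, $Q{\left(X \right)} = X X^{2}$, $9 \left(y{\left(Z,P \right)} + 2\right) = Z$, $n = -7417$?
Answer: $\frac{7417}{440926} - \frac{7417 \sqrt{456610}}{33951302} \approx -0.1308$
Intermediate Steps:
$y{\left(Z,P \right)} = -2 + \frac{Z}{9}$
$Q{\left(X \right)} = X^{3}$
$r{\left(B \right)} = \left(- \frac{5}{3} + B\right) \left(B + \sqrt{B + B^{3}}\right)$ ($r{\left(B \right)} = \left(B + \sqrt{B + B^{3}}\right) \left(B + \left(-2 + \frac{1}{9} \cdot 3\right)\right) = \left(B + \sqrt{B + B^{3}}\right) \left(B + \left(-2 + \frac{1}{3}\right)\right) = \left(B + \sqrt{B + B^{3}}\right) \left(B - \frac{5}{3}\right) = \left(B + \sqrt{B + B^{3}}\right) \left(- \frac{5}{3} + B\right) = \left(- \frac{5}{3} + B\right) \left(B + \sqrt{B + B^{3}}\right)$)
$\frac{n}{r{\left(77 \right)}} = - \frac{7417}{77^{2} - \frac{385}{3} - \frac{5 \sqrt{77 + 77^{3}}}{3} + 77 \sqrt{77 + 77^{3}}} = - \frac{7417}{5929 - \frac{385}{3} - \frac{5 \sqrt{77 + 456533}}{3} + 77 \sqrt{77 + 456533}} = - \frac{7417}{5929 - \frac{385}{3} - \frac{5 \sqrt{456610}}{3} + 77 \sqrt{456610}} = - \frac{7417}{\frac{17402}{3} + \frac{226 \sqrt{456610}}{3}}$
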